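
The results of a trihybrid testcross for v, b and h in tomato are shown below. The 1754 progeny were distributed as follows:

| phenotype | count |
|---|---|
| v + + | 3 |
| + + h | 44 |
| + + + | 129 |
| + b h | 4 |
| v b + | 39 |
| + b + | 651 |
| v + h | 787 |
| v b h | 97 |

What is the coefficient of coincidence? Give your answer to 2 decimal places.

0.59

The two most frequent reciprocal classes, v + h and + b +, are the parental types, so the F1 was v + h / + b +.
The two rarest classes, v + + and + b h, are the double crossovers. Comparing them with the parentals, only the h allele has switched, so h is the middle locus and the order is b – h – v.
b–h: (226 + 7)/1754 = 0.1328; h–v: (83 + 7)/1754 = 0.0513.
Expected DCO frequency = 0.1328 × 0.0513 ≈ 0.00681; observed = 7/1754 ≈ 0.00399.
Coefficient of coincidence = 0.00399/0.00681 ≈ 0.59.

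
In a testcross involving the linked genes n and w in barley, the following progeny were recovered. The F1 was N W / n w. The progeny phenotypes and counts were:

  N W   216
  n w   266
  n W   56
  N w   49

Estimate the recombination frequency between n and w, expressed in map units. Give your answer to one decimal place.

17.9 map units

The recombinant classes are N w and n W: 49 + 56 = 105.
Recombination frequency = 105/587 = 0.1789 ≈ 17.9%, i.e. 17.9 map units.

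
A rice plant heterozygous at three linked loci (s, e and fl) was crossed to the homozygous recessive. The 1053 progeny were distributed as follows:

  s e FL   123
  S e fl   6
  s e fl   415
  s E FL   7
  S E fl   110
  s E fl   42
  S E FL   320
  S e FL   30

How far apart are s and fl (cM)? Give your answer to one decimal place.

23.4 cM

The two most frequent reciprocal classes, S E FL and s e fl, are the parental types, so the F1 was S E FL / s e fl.
The two rarest classes, s E FL and S e fl, are the double crossovers. Comparing them with the parentals, only the s allele has switched, so s is the middle locus and the order is e – s – fl.
Crossovers in the s–fl interval produce the single-crossover classes S E fl and s e FL (110 + 123 = 233) plus the double crossovers (13).
RF(s–fl) = (233 + 13) / 1053 = 246/1053 = 0.2336 → 23.4 cM.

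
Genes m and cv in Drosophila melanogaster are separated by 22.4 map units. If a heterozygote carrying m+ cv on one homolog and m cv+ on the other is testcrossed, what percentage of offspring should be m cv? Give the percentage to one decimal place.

A map distance of 22.4 map units corresponds to a recombination frequency of 0.224.
The F1 is m+ cv / m cv+, so m cv is a recombinant gamete class with expected frequency r/2 = 0.224/2 = 0.1120.
That is 0.1120 = 11.2% of the progeny.

11.2%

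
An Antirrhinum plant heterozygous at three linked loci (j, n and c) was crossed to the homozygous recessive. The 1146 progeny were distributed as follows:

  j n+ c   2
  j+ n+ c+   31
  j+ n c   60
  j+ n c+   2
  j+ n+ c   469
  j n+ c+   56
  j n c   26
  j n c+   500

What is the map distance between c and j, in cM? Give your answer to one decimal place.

The two most frequent reciprocal classes, j n c+ and j+ n+ c, are the parental types, so the F1 was j n c+ / j+ n+ c.
The two rarest classes, j+ n c+ and j n+ c, are the double crossovers. Comparing them with the parentals, only the j allele has switched, so j is the middle locus and the order is n – j – c.
Crossovers in the j–c interval produce the single-crossover classes j n c and j+ n+ c+ (26 + 31 = 57) plus the double crossovers (4).
RF(j–c) = (57 + 4) / 1146 = 61/1146 = 0.0532 → 5.3 cM.

5.3 cM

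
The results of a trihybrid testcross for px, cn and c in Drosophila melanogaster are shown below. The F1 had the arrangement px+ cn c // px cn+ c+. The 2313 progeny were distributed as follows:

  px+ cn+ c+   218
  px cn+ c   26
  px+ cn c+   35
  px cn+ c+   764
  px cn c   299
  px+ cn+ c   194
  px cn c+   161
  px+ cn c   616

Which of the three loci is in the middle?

c

The two rarest classes, px+ cn c+ and px cn+ c, are the double crossovers. Comparing them with the parentals, only the c allele has switched, so c is the middle locus and the order is px – c – cn.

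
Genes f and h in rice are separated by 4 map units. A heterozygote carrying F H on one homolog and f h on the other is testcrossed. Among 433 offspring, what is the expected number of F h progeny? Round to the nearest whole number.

A map distance of 4 map units corresponds to a recombination frequency of 0.040.
The F1 is F H / f h, so F h is a recombinant gamete class with expected frequency r/2 = 0.040/2 = 0.0200.
Expected number = 0.0200 × 433 = 8.66 ≈ 9.

9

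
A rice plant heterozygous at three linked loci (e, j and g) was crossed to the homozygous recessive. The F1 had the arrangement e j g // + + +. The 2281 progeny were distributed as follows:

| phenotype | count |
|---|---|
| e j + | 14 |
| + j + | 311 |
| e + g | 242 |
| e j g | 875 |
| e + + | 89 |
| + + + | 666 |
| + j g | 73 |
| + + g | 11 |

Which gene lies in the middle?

g

The two rarest classes, e j + and + + g, are the double crossovers. Comparing them with the parentals, only the g allele has switched, so g is the middle locus and the order is j – g – e.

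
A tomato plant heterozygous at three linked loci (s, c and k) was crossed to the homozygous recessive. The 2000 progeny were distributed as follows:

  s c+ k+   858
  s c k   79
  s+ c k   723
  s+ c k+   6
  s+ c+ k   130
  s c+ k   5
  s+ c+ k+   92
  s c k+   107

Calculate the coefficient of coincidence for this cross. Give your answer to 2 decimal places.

The two most frequent reciprocal classes, s+ c k and s c+ k+, are the parental types, so the F1 was s+ c k / s c+ k+.
The two rarest classes, s+ c k+ and s c+ k, are the double crossovers. Comparing them with the parentals, only the k allele has switched, so k is the middle locus and the order is s – k – c.
s–k: (171 + 11)/2000 = 0.0910; k–c: (237 + 11)/2000 = 0.1240.
Expected DCO frequency = 0.0910 × 0.1240 ≈ 0.01128; observed = 11/2000 ≈ 0.00550.
Coefficient of coincidence = 0.00550/0.01128 ≈ 0.49.

0.49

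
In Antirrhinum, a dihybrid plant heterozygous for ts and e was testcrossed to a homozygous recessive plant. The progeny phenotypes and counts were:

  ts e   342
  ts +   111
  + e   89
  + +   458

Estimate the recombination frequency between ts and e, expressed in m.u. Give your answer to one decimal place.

20.0 m.u.

The two most frequent classes, + + (458) and ts e (342), are the parental types, so the F1 was + + / ts e.
The recombinant classes are + e and ts +: 89 + 111 = 200.
Recombination frequency = 200/1000 = 0.2000 ≈ 20.0%, i.e. 20.0 m.u.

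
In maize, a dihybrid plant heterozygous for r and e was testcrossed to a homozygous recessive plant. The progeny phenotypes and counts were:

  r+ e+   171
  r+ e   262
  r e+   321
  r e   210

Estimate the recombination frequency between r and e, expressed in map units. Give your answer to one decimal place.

39.5 map units

The two most frequent classes, r+ e (262) and r e+ (321), are the parental types, so the F1 was r+ e / r e+.
The recombinant classes are r+ e+ and r e: 171 + 210 = 381.
Recombination frequency = 381/964 = 0.3952 ≈ 39.5%, i.e. 39.5 map units.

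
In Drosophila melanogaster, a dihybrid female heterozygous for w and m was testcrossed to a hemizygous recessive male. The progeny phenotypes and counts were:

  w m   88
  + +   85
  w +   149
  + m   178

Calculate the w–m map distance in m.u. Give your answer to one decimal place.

34.6 m.u.

The two most frequent classes, + m (178) and w + (149), are the parental types, so the F1 was + m / w +.
The recombinant classes are + + and w m: 85 + 88 = 173.
Recombination frequency = 173/500 = 0.3460 ≈ 34.6%, i.e. 34.6 m.u.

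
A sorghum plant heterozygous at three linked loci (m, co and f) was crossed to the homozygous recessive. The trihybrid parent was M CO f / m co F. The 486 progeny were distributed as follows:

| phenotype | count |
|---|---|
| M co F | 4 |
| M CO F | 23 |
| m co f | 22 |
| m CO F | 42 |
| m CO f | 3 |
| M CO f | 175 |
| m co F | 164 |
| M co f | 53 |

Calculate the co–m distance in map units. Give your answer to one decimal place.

The two rarest classes, m CO f and M co F, are the double crossovers. Comparing them with the parentals, only the m allele has switched, so m is the middle locus and the order is f – m – co.
Crossovers in the m–co interval produce the single-crossover classes M co f and m CO F (53 + 42 = 95) plus the double crossovers (7).
RF(m–co) = (95 + 7) / 486 = 102/486 = 0.2099 → 21.0 map units.

21.0 map units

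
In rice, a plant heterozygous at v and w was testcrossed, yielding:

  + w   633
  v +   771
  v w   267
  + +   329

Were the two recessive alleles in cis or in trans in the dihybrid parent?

trans

The two most frequent classes are + w (633) and v + (771); these are the parental (non-recombinant) types.
So the F1 carried + w on one chromosome and v + on the other — the recessive alleles are on opposite chromosomes (trans / repulsion).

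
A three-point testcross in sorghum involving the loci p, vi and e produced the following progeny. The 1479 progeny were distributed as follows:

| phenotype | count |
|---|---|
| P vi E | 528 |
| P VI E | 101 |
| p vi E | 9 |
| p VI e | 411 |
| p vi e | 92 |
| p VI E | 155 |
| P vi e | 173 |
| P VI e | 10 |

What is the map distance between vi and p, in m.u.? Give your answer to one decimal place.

The two most frequent reciprocal classes, P vi E and p VI e, are the parental types, so the F1 was P vi E / p VI e.
The two rarest classes, p vi E and P VI e, are the double crossovers. Comparing them with the parentals, only the p allele has switched, so p is the middle locus and the order is vi – p – e.
Crossovers in the vi–p interval produce the single-crossover classes P VI E and p vi e (101 + 92 = 193) plus the double crossovers (19).
RF(vi–p) = (193 + 19) / 1479 = 212/1479 = 0.1433 → 14.3 m.u.

14.3 m.u.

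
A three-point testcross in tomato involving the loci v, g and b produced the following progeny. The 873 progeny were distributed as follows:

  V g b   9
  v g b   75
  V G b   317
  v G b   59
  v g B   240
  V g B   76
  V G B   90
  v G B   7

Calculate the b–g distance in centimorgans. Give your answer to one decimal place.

20.7 centimorgans

The two most frequent reciprocal classes, V G b and v g B, are the parental types, so the F1 was V G b / v g B.
The two rarest classes, V g b and v G B, are the double crossovers. Comparing them with the parentals, only the g allele has switched, so g is the middle locus and the order is b – g – v.
Crossovers in the b–g interval produce the single-crossover classes V G B and v g b (90 + 75 = 165) plus the double crossovers (16).
RF(b–g) = (165 + 16) / 873 = 181/873 = 0.2073 → 20.7 centimorgans.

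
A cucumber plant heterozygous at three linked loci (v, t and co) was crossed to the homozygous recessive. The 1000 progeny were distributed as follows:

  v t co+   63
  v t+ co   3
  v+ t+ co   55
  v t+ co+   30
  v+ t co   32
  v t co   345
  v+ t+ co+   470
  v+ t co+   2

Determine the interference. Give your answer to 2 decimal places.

The two most frequent reciprocal classes, v t co and v+ t+ co+, are the parental types, so the F1 was v t co / v+ t+ co+.
The two rarest classes, v t+ co and v+ t co+, are the double crossovers. Comparing them with the parentals, only the t allele has switched, so t is the middle locus and the order is co – t – v.
co–t: (118 + 5)/1000 = 0.1230; t–v: (62 + 5)/1000 = 0.0670.
Expected DCO frequency = 0.1230 × 0.0670 ≈ 0.00824; observed = 5/1000 ≈ 0.00500.
Coefficient of coincidence = 0.00500/0.00824 ≈ 0.61; interference = 1 − 0.61 = 0.39.

0.39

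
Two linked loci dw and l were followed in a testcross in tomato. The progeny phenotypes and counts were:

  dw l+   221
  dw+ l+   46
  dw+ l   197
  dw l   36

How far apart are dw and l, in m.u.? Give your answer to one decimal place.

16.4 m.u.

The two most frequent classes, dw+ l (197) and dw l+ (221), are the parental types, so the F1 was dw+ l / dw l+.
The recombinant classes are dw+ l+ and dw l: 46 + 36 = 82.
Recombination frequency = 82/500 = 0.1640 ≈ 16.4%, i.e. 16.4 m.u.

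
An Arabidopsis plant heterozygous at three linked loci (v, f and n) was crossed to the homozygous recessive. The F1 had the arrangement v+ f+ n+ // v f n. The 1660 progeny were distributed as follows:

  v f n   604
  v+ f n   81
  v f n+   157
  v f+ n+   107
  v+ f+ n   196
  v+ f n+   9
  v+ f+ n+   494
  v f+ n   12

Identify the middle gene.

The two rarest classes, v+ f n+ and v f+ n, are the double crossovers. Comparing them with the parentals, only the f allele has switched, so f is the middle locus and the order is v – f – n.

f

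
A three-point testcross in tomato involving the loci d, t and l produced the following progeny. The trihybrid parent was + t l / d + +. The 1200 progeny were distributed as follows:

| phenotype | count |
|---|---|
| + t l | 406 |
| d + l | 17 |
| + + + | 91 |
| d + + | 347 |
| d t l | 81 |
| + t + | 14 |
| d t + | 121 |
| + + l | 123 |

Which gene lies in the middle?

The two rarest classes, + t + and d + l, are the double crossovers. Comparing them with the parentals, only the l allele has switched, so l is the middle locus and the order is d – l – t.

l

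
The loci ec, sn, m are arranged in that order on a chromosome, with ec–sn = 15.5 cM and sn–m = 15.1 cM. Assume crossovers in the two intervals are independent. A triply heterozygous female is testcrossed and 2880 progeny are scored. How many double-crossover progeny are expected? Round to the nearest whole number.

67

Map distances give recombination frequencies of 0.155 and 0.151 for the two intervals.
With no interference, expected double-crossover frequency = 0.155 × 0.151 = 0.02340.
Expected number = 0.02340 × 2880 = 67.41 ≈ 67.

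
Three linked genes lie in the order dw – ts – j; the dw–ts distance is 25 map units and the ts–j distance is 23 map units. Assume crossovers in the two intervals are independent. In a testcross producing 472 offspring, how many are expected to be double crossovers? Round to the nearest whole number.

Map distances give recombination frequencies of 0.250 and 0.230 for the two intervals.
With no interference, expected double-crossover frequency = 0.250 × 0.230 = 0.05750.
Expected number = 0.05750 × 472 = 27.14 ≈ 27.

27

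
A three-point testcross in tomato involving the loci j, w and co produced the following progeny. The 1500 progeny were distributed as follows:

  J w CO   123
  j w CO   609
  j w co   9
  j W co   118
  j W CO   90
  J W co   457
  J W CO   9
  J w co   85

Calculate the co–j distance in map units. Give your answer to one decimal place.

17.3 map units

The two most frequent reciprocal classes, j w CO and J W co, are the parental types, so the F1 was j w CO / J W co.
The two rarest classes, j w co and J W CO, are the double crossovers. Comparing them with the parentals, only the co allele has switched, so co is the middle locus and the order is j – co – w.
Crossovers in the j–co interval produce the single-crossover classes J w CO and j W co (123 + 118 = 241) plus the double crossovers (18).
RF(j–co) = (241 + 18) / 1500 = 259/1500 = 0.1727 → 17.3 map units.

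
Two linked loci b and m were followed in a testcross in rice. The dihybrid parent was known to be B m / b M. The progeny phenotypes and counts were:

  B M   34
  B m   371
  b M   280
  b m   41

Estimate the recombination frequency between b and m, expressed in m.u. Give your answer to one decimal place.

The recombinant classes are B M and b m: 34 + 41 = 75.
Recombination frequency = 75/726 = 0.1033 ≈ 10.3%, i.e. 10.3 m.u.

10.3 m.u.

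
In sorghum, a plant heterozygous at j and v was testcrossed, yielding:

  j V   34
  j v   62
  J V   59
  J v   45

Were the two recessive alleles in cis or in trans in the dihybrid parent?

cis

The two most frequent classes are J V (59) and j v (62); these are the parental (non-recombinant) types.
So the F1 carried J V on one chromosome and j v on the other — the recessive alleles are on the same chromosome (cis / coupling).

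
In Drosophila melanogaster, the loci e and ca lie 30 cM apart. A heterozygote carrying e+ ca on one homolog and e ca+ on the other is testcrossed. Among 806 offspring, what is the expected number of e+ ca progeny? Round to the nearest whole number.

A map distance of 30 cM corresponds to a recombination frequency of 0.300.
The F1 is e+ ca / e ca+, so e+ ca is a parental gamete class with expected frequency (1 − r)/2 = 0.700/2 = 0.3500.
Expected number = 0.3500 × 806 = 282.10 ≈ 282.

282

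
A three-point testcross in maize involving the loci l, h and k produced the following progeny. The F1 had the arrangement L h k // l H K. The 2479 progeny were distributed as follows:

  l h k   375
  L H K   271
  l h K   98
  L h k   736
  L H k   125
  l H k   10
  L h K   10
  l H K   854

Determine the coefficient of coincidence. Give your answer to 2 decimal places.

The two rarest classes, L h K and l H k, are the double crossovers. Comparing them with the parentals, only the k allele has switched, so k is the middle locus and the order is h – k – l.
h–k: (223 + 20)/2479 = 0.0980; k–l: (646 + 20)/2479 = 0.2687.
Expected DCO frequency = 0.0980 × 0.2687 ≈ 0.02633; observed = 20/2479 ≈ 0.00807.
Coefficient of coincidence = 0.00807/0.02633 ≈ 0.31.

0.31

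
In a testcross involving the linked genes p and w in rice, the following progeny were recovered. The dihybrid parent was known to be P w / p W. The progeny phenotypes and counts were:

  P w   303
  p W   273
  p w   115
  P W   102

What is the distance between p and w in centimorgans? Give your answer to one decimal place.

The recombinant classes are P W and p w: 102 + 115 = 217.
Recombination frequency = 217/793 = 0.2736 ≈ 27.4%, i.e. 27.4 centimorgans.

27.4 centimorgans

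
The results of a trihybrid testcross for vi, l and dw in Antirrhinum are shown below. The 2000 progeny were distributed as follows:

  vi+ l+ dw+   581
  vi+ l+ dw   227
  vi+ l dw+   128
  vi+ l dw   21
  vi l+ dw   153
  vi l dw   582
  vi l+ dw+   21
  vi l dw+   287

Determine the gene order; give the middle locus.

The two most frequent reciprocal classes, vi+ l+ dw+ and vi l dw, are the parental types, so the F1 was vi+ l+ dw+ / vi l dw.
The two rarest classes, vi l+ dw+ and vi+ l dw, are the double crossovers. Comparing them with the parentals, only the vi allele has switched, so vi is the middle locus and the order is dw – vi – l.

vi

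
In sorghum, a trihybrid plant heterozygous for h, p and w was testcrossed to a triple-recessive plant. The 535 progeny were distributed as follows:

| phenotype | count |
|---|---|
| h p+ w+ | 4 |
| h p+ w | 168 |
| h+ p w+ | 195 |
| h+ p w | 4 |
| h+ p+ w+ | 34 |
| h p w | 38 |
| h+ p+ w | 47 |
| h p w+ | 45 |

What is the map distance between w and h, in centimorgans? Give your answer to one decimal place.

18.7 centimorgans

The two most frequent reciprocal classes, h+ p w+ and h p+ w, are the parental types, so the F1 was h+ p w+ / h p+ w.
The two rarest classes, h+ p w and h p+ w+, are the double crossovers. Comparing them with the parentals, only the w allele has switched, so w is the middle locus and the order is h – w – p.
Crossovers in the h–w interval produce the single-crossover classes h p w+ and h+ p+ w (45 + 47 = 92) plus the double crossovers (8).
RF(h–w) = (92 + 8) / 535 = 100/535 = 0.1869 → 18.7 centimorgans.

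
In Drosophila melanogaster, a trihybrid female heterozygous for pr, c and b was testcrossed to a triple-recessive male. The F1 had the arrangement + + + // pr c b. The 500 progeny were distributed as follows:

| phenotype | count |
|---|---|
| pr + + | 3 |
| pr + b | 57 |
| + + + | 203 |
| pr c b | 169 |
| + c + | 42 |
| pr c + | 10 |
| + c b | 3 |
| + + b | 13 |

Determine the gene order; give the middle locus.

pr

The two rarest classes, pr + + and + c b, are the double crossovers. Comparing them with the parentals, only the pr allele has switched, so pr is the middle locus and the order is c – pr – b.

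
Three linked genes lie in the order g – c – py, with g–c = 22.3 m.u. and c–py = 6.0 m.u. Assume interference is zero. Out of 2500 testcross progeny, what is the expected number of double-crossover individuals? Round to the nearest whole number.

Map distances give recombination frequencies of 0.223 and 0.060 for the two intervals.
With no interference, expected double-crossover frequency = 0.223 × 0.060 = 0.01338.
Expected number = 0.01338 × 2500 = 33.45 ≈ 33.

33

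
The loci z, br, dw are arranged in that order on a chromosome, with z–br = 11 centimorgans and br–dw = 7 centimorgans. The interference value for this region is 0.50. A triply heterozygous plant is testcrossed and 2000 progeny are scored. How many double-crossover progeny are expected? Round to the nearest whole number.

8

Map distances give recombination frequencies of 0.110 and 0.070 for the two intervals.
With interference 0.50 (so coincidence = 0.50), expected double-crossover frequency = 0.110 × 0.070 × 0.50 = 0.00385.
Expected number = 0.00385 × 2000 = 7.70 ≈ 8.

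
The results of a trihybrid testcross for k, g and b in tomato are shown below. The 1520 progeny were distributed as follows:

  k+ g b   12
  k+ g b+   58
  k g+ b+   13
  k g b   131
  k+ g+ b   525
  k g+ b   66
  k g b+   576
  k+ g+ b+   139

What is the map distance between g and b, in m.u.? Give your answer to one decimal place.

The two most frequent reciprocal classes, k+ g+ b and k g b+, are the parental types, so the F1 was k+ g+ b / k g b+.
The two rarest classes, k+ g b and k g+ b+, are the double crossovers. Comparing them with the parentals, only the g allele has switched, so g is the middle locus and the order is k – g – b.
Crossovers in the g–b interval produce the single-crossover classes k+ g+ b+ and k g b (139 + 131 = 270) plus the double crossovers (25).
RF(g–b) = (270 + 25) / 1520 = 295/1520 = 0.1941 → 19.4 m.u.

19.4 m.u.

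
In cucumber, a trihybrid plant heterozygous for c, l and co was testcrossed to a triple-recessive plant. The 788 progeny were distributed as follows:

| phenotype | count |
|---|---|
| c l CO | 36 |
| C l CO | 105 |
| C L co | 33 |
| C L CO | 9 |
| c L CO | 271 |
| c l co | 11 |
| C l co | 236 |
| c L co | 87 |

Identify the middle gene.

c

The two most frequent reciprocal classes, c L CO and C l co, are the parental types, so the F1 was c L CO / C l co.
The two rarest classes, C L CO and c l co, are the double crossovers. Comparing them with the parentals, only the c allele has switched, so c is the middle locus and the order is co – c – l.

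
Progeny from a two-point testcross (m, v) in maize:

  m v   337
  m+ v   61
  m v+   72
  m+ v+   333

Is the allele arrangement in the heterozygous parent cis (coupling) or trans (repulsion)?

The two most frequent classes are m+ v+ (333) and m v (337); these are the parental (non-recombinant) types.
So the F1 carried m+ v+ on one chromosome and m v on the other — the recessive alleles are on the same chromosome (cis / coupling).

cis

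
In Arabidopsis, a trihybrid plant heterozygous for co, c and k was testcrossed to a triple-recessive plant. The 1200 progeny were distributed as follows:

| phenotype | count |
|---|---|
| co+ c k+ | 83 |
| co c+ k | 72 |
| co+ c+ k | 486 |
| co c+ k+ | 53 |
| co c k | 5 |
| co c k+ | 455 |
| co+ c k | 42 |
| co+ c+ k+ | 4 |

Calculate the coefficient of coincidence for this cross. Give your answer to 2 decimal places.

The two most frequent reciprocal classes, co c k+ and co+ c+ k, are the parental types, so the F1 was co c k+ / co+ c+ k.
The two rarest classes, co c k and co+ c+ k+, are the double crossovers. Comparing them with the parentals, only the k allele has switched, so k is the middle locus and the order is co – k – c.
co–k: (155 + 9)/1200 = 0.1367; k–c: (95 + 9)/1200 = 0.0867.
Expected DCO frequency = 0.1367 × 0.0867 ≈ 0.01185; observed = 9/1200 ≈ 0.00750.
Coefficient of coincidence = 0.00750/0.01185 ≈ 0.63.

0.63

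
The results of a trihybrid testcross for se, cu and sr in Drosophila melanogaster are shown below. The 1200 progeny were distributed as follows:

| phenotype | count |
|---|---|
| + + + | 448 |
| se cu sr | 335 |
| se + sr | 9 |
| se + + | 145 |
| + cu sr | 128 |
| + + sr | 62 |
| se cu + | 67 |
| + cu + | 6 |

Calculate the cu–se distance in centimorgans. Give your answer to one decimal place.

The two most frequent reciprocal classes, se cu sr and + + +, are the parental types, so the F1 was se cu sr / + + +.
The two rarest classes, se + sr and + cu +, are the double crossovers. Comparing them with the parentals, only the cu allele has switched, so cu is the middle locus and the order is se – cu – sr.
Crossovers in the se–cu interval produce the single-crossover classes + cu sr and se + + (128 + 145 = 273) plus the double crossovers (15).
RF(se–cu) = (273 + 15) / 1200 = 288/1200 = 0.2400 → 24.0 centimorgans.

24.0 centimorgans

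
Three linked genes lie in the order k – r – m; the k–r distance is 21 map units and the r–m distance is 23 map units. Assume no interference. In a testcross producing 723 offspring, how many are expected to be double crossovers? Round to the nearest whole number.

Map distances give recombination frequencies of 0.210 and 0.230 for the two intervals.
With no interference, expected double-crossover frequency = 0.210 × 0.230 = 0.04830.
Expected number = 0.04830 × 723 = 34.92 ≈ 35.

35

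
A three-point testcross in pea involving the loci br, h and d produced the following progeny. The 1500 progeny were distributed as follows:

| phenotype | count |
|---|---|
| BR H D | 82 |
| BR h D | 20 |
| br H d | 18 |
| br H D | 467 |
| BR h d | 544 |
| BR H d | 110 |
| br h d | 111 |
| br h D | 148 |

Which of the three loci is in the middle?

d

The two most frequent reciprocal classes, BR h d and br H D, are the parental types, so the F1 was BR h d / br H D.
The two rarest classes, BR h D and br H d, are the double crossovers. Comparing them with the parentals, only the d allele has switched, so d is the middle locus and the order is h – d – br.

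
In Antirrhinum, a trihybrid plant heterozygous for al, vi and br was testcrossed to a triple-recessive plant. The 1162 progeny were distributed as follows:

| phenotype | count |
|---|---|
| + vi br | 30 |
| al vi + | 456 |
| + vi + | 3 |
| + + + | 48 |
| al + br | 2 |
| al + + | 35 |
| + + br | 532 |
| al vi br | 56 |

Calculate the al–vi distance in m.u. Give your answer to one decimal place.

6.0 m.u.

The two most frequent reciprocal classes, + + br and al vi +, are the parental types, so the F1 was + + br / al vi +.
The two rarest classes, al + br and + vi +, are the double crossovers. Comparing them with the parentals, only the al allele has switched, so al is the middle locus and the order is vi – al – br.
Crossovers in the vi–al interval produce the single-crossover classes + vi br and al + + (30 + 35 = 65) plus the double crossovers (5).
RF(vi–al) = (65 + 5) / 1162 = 70/1162 = 0.0602 → 6.0 m.u.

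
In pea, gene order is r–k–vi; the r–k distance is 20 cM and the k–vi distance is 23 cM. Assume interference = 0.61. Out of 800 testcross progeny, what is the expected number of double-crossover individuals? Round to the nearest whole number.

Map distances give recombination frequencies of 0.200 and 0.230 for the two intervals.
With interference 0.61 (so coincidence = 0.39), expected double-crossover frequency = 0.200 × 0.230 × 0.39 = 0.01794.
Expected number = 0.01794 × 800 = 14.35 ≈ 14.

14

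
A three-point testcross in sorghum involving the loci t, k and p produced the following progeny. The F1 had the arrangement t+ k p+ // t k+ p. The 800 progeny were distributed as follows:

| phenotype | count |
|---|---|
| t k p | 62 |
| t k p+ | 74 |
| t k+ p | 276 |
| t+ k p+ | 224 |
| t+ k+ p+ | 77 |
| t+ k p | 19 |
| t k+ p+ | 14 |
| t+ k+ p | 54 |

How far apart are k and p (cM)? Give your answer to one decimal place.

The two rarest classes, t+ k p and t k+ p+, are the double crossovers. Comparing them with the parentals, only the p allele has switched, so p is the middle locus and the order is t – p – k.
Crossovers in the p–k interval produce the single-crossover classes t+ k+ p+ and t k p (77 + 62 = 139) plus the double crossovers (33).
RF(p–k) = (139 + 33) / 800 = 172/800 = 0.2150 → 21.5 cM.

21.5 cM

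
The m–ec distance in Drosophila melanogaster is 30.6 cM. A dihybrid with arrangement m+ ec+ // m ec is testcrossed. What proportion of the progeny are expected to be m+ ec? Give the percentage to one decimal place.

15.3%

A map distance of 30.6 cM corresponds to a recombination frequency of 0.306.
The F1 is m+ ec+ / m ec, so m+ ec is a recombinant gamete class with expected frequency r/2 = 0.306/2 = 0.1530.
That is 0.1530 = 15.3% of the progeny.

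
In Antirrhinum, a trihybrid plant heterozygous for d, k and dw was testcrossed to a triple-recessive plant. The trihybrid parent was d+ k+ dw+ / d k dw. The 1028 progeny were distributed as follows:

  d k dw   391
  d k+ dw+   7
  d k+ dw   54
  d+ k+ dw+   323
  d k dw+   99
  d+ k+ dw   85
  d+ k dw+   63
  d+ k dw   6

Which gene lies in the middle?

d

The two rarest classes, d k+ dw+ and d+ k dw, are the double crossovers. Comparing them with the parentals, only the d allele has switched, so d is the middle locus and the order is k – d – dw.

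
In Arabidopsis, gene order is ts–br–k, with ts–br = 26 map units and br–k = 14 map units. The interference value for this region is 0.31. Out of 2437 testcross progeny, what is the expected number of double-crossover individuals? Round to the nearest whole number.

Map distances give recombination frequencies of 0.260 and 0.140 for the two intervals.
With interference 0.31 (so coincidence = 0.69), expected double-crossover frequency = 0.260 × 0.140 × 0.69 = 0.02512.
Expected number = 0.02512 × 2437 = 61.21 ≈ 61.

61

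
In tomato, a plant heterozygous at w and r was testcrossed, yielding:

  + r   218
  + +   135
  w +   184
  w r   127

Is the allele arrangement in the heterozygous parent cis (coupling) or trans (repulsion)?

The two most frequent classes are + r (218) and w + (184); these are the parental (non-recombinant) types.
So the F1 carried + r on one chromosome and w + on the other — the recessive alleles are on opposite chromosomes (trans / repulsion).

trans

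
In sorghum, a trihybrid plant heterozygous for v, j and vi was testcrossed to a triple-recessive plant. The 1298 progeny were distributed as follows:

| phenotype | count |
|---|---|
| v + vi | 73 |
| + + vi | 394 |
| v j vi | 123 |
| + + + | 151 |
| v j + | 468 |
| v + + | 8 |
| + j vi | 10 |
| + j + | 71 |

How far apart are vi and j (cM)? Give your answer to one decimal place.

22.5 cM

The two most frequent reciprocal classes, v j + and + + vi, are the parental types, so the F1 was v j + / + + vi.
The two rarest classes, v + + and + j vi, are the double crossovers. Comparing them with the parentals, only the j allele has switched, so j is the middle locus and the order is v – j – vi.
Crossovers in the j–vi interval produce the single-crossover classes v j vi and + + + (123 + 151 = 274) plus the double crossovers (18).
RF(j–vi) = (274 + 18) / 1298 = 292/1298 = 0.2250 → 22.5 cM.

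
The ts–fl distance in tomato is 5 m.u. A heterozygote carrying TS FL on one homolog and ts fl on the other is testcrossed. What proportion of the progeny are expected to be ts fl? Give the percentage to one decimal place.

47.5%

A map distance of 5 m.u. corresponds to a recombination frequency of 0.050.
The F1 is TS FL / ts fl, so ts fl is a parental gamete class with expected frequency (1 − r)/2 = 0.950/2 = 0.4750.
That is 0.4750 = 47.5% of the progeny.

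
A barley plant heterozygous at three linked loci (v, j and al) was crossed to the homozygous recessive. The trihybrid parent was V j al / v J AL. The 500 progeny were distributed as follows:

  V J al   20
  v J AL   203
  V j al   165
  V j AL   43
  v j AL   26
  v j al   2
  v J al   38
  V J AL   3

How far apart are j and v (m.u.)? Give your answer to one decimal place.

The two rarest classes, v j al and V J AL, are the double crossovers. Comparing them with the parentals, only the v allele has switched, so v is the middle locus and the order is j – v – al.
Crossovers in the j–v interval produce the single-crossover classes V J al and v j AL (20 + 26 = 46) plus the double crossovers (5).
RF(j–v) = (46 + 5) / 500 = 51/500 = 0.1020 → 10.2 m.u.

10.2 m.u.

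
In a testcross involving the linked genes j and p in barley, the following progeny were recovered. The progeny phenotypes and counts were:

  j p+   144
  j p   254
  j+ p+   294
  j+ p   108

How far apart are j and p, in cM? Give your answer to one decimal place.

31.5 cM

The two most frequent classes, j+ p+ (294) and j p (254), are the parental types, so the F1 was j+ p+ / j p.
The recombinant classes are j+ p and j p+: 108 + 144 = 252.
Recombination frequency = 252/800 = 0.3150 ≈ 31.5%, i.e. 31.5 cM.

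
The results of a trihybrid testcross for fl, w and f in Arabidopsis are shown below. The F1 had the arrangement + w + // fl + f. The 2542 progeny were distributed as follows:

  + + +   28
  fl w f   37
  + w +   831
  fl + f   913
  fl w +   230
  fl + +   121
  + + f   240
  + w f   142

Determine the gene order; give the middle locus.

w

The two rarest classes, + + + and fl w f, are the double crossovers. Comparing them with the parentals, only the w allele has switched, so w is the middle locus and the order is f – w – fl.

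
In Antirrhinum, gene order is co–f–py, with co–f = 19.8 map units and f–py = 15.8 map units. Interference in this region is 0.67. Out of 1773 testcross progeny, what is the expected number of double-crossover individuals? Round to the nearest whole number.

18

Map distances give recombination frequencies of 0.198 and 0.158 for the two intervals.
With interference 0.67 (so coincidence = 0.33), expected double-crossover frequency = 0.198 × 0.158 × 0.33 = 0.01032.
Expected number = 0.01032 × 1773 = 18.30 ≈ 18.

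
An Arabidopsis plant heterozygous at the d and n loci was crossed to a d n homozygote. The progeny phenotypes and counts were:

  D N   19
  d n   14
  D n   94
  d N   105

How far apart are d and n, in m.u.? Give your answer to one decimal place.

The two most frequent classes, D n (94) and d N (105), are the parental types, so the F1 was D n / d N.
The recombinant classes are D N and d n: 19 + 14 = 33.
Recombination frequency = 33/232 = 0.1422 ≈ 14.2%, i.e. 14.2 m.u.

14.2 m.u.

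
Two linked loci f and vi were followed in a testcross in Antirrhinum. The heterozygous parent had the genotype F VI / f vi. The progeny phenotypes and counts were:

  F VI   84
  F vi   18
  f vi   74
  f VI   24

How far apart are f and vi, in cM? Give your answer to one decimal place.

The recombinant classes are F vi and f VI: 18 + 24 = 42.
Recombination frequency = 42/200 = 0.2100 ≈ 21.0%, i.e. 21.0 cM.

21.0 cM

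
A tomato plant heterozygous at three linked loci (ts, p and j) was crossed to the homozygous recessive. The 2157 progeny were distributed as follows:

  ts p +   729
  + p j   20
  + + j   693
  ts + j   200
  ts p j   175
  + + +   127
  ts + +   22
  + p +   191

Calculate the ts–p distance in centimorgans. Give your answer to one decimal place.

20.1 centimorgans

The two most frequent reciprocal classes, + + j and ts p +, are the parental types, so the F1 was + + j / ts p +.
The two rarest classes, + p j and ts + +, are the double crossovers. Comparing them with the parentals, only the p allele has switched, so p is the middle locus and the order is j – p – ts.
Crossovers in the p–ts interval produce the single-crossover classes ts + j and + p + (200 + 191 = 391) plus the double crossovers (42).
RF(p–ts) = (391 + 42) / 2157 = 433/2157 = 0.2007 → 20.1 centimorgans.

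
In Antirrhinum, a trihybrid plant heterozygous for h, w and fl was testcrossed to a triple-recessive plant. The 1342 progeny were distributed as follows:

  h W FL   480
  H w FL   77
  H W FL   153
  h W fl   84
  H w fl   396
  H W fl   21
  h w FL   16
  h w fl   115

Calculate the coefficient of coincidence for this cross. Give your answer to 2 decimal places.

The two most frequent reciprocal classes, H w fl and h W FL, are the parental types, so the F1 was H w fl / h W FL.
The two rarest classes, H W fl and h w FL, are the double crossovers. Comparing them with the parentals, only the w allele has switched, so w is the middle locus and the order is h – w – fl.
h–w: (268 + 37)/1342 = 0.2273; w–fl: (161 + 37)/1342 = 0.1475.
Expected DCO frequency = 0.2273 × 0.1475 ≈ 0.03353; observed = 37/1342 ≈ 0.02757.
Coefficient of coincidence = 0.02757/0.03353 ≈ 0.82.

0.82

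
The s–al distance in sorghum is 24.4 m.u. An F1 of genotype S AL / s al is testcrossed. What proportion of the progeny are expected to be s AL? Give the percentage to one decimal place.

12.2%

A map distance of 24.4 m.u. corresponds to a recombination frequency of 0.244.
The F1 is S AL / s al, so s AL is a recombinant gamete class with expected frequency r/2 = 0.244/2 = 0.1220.
That is 0.1220 = 12.2% of the progeny.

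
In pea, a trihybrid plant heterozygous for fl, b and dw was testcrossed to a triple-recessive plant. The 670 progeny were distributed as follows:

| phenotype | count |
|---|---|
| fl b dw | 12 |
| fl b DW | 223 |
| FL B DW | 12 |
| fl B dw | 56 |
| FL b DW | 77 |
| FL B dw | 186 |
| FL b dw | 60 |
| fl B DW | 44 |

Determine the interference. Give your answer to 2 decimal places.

0.20

The two most frequent reciprocal classes, fl b DW and FL B dw, are the parental types, so the F1 was fl b DW / FL B dw.
The two rarest classes, fl b dw and FL B DW, are the double crossovers. Comparing them with the parentals, only the dw allele has switched, so dw is the middle locus and the order is b – dw – fl.
b–dw: (104 + 24)/670 = 0.1910; dw–fl: (133 + 24)/670 = 0.2343.
Expected DCO frequency = 0.1910 × 0.2343 ≈ 0.04475; observed = 24/670 ≈ 0.03582.
Coefficient of coincidence = 0.03582/0.04475 ≈ 0.80; interference = 1 − 0.80 = 0.20.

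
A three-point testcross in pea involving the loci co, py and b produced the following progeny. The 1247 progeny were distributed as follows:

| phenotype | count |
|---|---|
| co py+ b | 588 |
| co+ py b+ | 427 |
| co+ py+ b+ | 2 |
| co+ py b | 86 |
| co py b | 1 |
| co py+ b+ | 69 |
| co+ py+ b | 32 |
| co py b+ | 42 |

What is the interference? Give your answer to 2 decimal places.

The two most frequent reciprocal classes, co py+ b and co+ py b+, are the parental types, so the F1 was co py+ b / co+ py b+.
The two rarest classes, co py b and co+ py+ b+, are the double crossovers. Comparing them with the parentals, only the py allele has switched, so py is the middle locus and the order is b – py – co.
b–py: (155 + 3)/1247 = 0.1267; py–co: (74 + 3)/1247 = 0.0617.
Expected DCO frequency = 0.1267 × 0.0617 ≈ 0.00782; observed = 3/1247 ≈ 0.00241.
Coefficient of coincidence = 0.00241/0.00782 ≈ 0.31; interference = 1 − 0.31 = 0.69.

0.69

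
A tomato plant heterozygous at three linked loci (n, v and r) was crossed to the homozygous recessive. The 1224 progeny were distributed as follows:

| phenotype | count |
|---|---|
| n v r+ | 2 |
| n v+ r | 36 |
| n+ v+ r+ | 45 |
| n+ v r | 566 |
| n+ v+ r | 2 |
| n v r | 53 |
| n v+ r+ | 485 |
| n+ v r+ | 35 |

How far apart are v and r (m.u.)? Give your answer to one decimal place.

6.1 m.u.

The two most frequent reciprocal classes, n+ v r and n v+ r+, are the parental types, so the F1 was n+ v r / n v+ r+.
The two rarest classes, n+ v+ r and n v r+, are the double crossovers. Comparing them with the parentals, only the v allele has switched, so v is the middle locus and the order is n – v – r.
Crossovers in the v–r interval produce the single-crossover classes n+ v r+ and n v+ r (35 + 36 = 71) plus the double crossovers (4).
RF(v–r) = (71 + 4) / 1224 = 75/1224 = 0.0613 → 6.1 m.u.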